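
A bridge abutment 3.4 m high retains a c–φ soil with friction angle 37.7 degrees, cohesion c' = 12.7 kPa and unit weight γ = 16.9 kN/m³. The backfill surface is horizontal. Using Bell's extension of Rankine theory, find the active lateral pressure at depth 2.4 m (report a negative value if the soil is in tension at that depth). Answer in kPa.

K_a = (1 − sin φ)/(1 + sin φ) = 0.2411.
σ_a = K_a γ z − 2c√K_a = 0.2411×16.9×2.4 − 2×12.7×0.4910 = -2.693 kPa.

-2.69 kPa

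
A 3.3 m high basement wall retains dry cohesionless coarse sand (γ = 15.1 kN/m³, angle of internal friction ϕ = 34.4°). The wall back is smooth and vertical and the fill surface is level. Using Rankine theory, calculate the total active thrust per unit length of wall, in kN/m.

22.9 kN/m

K_a = tan²(45° − φ/2) = 0.2780.
P_a = ½ K_a γ H² = 0.5 × 0.2780 × 15.1 × 3.3² = 22.86 kN/m.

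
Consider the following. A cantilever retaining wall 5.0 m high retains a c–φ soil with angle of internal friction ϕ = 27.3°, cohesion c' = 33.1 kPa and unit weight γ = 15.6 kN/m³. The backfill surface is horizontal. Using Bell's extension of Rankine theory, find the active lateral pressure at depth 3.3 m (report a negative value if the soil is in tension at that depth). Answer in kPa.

K_a = (1 − sin φ)/(1 + sin φ) = 0.3711.
σ_a = K_a γ z − 2c√K_a = 0.3711×15.6×3.3 − 2×33.1×0.6092 = -21.22 kPa.

-21.2 kPa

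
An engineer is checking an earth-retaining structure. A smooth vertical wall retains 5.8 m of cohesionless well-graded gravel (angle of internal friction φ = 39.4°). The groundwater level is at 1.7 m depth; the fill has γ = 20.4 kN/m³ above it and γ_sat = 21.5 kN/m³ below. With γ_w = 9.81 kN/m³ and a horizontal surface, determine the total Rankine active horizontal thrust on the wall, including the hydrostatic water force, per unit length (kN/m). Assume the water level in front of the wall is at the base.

K_a = tan²(45° − φ/2) = 0.2234.
γ' = 21.5 − 9.81 = 11.69 kN/m³. Depth below WT = 4.1 m.
σ'_h at WT = K_a γ d_w = 7.749 kPa; at base = 7.749 + K_a γ' × 4.1 = 18.46 kPa.
P₁ (0–1.7 m) = ½×7.749×1.7 = 6.587. P₂ (1.7–5.8 m) = ½(7.749+18.46)×4.1 = 53.73.
P_w = ½ γ_w h₂² = 0.5×9.81×4.1² = 82.45. Total = 6.587+53.73+82.45 = 142.8 kN/m.

143 kN/m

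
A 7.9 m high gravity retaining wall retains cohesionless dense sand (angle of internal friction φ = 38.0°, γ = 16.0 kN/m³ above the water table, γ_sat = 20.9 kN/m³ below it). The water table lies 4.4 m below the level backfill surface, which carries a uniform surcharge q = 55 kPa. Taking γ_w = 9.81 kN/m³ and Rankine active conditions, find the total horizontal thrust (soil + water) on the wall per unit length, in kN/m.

K_a = tan²(45° − φ/2) = 0.2379.
γ' = 20.9 − 9.81 = 11.09 kN/m³. h₂ = H − d_w = 3.5 m.
σ'_h: at surface K_a·q = 13.08; at WT K_a(q+γd_w) = 29.83; at base K_a(q+γd_w+γ'h₂) = 39.06 kPa.
P₁ = ½(13.08+29.83)×4.4 = 94.41; P₂ = ½(29.83+39.06)×3.5 = 120.6; P_w = ½γ_w h₂² = 60.09.
Total = 94.41+120.6+60.09 = 275.1 kN/m.

275 kN/m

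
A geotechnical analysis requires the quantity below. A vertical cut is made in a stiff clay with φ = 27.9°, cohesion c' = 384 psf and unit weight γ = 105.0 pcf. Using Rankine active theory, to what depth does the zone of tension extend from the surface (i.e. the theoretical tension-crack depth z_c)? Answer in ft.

12.1 ft

K_a = tan²(45° − 27.9°/2) = 0.3625; √K_a = 0.6020.
The active pressure is zero where K_a γ z = 2c√K_a, so z_c = 2c/(γ√K_a) = 2×384/(105.0×0.6020) = 12.15 ft.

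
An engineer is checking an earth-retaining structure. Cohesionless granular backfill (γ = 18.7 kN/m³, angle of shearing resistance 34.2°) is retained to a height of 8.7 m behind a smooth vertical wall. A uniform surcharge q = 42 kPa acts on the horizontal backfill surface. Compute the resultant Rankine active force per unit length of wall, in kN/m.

301 kN/m

K_a = tan²(45° − φ/2) = 0.2803.
Soil triangle: ½ K_a γ H² = 0.5×0.2803×18.7×8.7² = 198.4 kN/m.
Surcharge rectangle: K_a q H = 0.2803×42×8.7 = 102.4 kN/m.
Total = 198.4 + 102.4 = 300.8 kN/m.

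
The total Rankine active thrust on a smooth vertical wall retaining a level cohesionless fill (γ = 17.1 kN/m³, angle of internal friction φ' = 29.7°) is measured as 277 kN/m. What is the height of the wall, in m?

9.80 m

K_a = 0.3374. P_a = ½ K_a γ H² ⇒ H = √(2P_a/(K_a γ)).
H = √(2×277/(0.3374×17.1)) = 9.799 m.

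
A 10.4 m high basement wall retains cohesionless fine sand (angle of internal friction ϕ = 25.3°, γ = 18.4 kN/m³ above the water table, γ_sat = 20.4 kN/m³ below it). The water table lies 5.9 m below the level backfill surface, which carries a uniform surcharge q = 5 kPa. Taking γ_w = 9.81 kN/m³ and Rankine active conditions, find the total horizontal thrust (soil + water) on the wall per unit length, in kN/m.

488 kN/m

K_a = tan²(45° − φ/2) = 0.4012.
γ' = 20.4 − 9.81 = 10.59 kN/m³. h₂ = H − d_w = 4.5 m.
σ'_h: at surface K_a·q = 2.006; at WT K_a(q+γd_w) = 45.56; at base K_a(q+γd_w+γ'h₂) = 64.68 kPa.
P₁ = ½(2.006+45.56)×5.9 = 140.3; P₂ = ½(45.56+64.68)×4.5 = 248.0; P_w = ½γ_w h₂² = 99.33.
Total = 140.3+248.0+99.33 = 487.7 kN/m.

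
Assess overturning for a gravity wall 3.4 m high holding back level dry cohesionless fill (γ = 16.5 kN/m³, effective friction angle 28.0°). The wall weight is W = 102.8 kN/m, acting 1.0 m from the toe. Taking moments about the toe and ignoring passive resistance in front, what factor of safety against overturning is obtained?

K_a = tan²(45° − 28.0°/2) = 0.3610.
P_a = ½K_aγH² = 0.5×0.3610×16.5×3.4² = 34.43 kN/m, acting at H/3 = 1.133 m above the base.
Overturning moment M_o = P_a × H/3 = 34.43 × 1.133 = 39.02.
Resisting moment M_r = W × 1.0 = 102.8 × 1.0 = 102.8.
FS_overturning = M_r/M_o = 102.8/39.02 = 2.634.

2.63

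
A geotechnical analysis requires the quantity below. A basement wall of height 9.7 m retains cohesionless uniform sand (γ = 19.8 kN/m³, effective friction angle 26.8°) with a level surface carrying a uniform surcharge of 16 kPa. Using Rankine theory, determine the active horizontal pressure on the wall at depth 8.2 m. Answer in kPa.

67.5 kPa

K_a = (1 − sin φ)/(1 + sin φ) = 0.3785.
σ_v = γz + q = 19.8 × 8.2 + 16 = 178.4 kPa.
σ_h = K_a σ_v = 0.3785 × 178.4 = 67.50 kPa.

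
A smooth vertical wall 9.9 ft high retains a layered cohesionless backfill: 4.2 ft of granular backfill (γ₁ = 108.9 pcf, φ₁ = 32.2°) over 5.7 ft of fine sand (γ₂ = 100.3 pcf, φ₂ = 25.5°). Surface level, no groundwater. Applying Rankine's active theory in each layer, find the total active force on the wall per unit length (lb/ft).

1980 lb/ft

K_a1 = tan²(45°−32.2°/2) = 0.3047; K_a2 = tan²(45°−25.5°/2) = 0.3981.
Layer 1: σ at base = K_a1 γ₁ h₁ = 139.4 psf; P₁ = ½×139.4×4.2 = 292.7.
Layer 2: σ_v at top = γ₁h₁ = 457.4; σ_h top = K_a2×457.4 = 182.1; σ_h base = K_a2×(457.4+100.3×5.7) = 409.7.
P₂ = ½(182.1+409.7)×5.7 = 1687. Total P_a = 292.7+1687 = 1979 lb/ft.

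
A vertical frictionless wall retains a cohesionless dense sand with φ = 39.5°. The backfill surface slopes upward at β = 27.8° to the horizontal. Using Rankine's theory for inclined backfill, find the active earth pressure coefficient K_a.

0.304

K_a = cos β · (cos β − √(cos²β − cos²φ)) / (cos β + √(cos²β − cos²φ)).
cos β = 0.8846, cos φ = 0.7716, √(cos²β − cos²φ) = 0.4325.
K_a = 0.8846 × (0.8846 − 0.4325)/(0.8846 + 0.4325) = 0.3036.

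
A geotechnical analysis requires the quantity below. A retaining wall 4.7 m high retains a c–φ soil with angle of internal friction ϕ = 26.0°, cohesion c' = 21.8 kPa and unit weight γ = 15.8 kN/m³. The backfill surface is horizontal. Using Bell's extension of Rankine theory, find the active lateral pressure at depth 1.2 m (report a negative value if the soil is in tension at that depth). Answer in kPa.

-19.8 kPa

K_a = (1 − sin φ)/(1 + sin φ) = 0.3905.
σ_a = K_a γ z − 2c√K_a = 0.3905×15.8×1.2 − 2×21.8×0.6249 = -19.84 kPa.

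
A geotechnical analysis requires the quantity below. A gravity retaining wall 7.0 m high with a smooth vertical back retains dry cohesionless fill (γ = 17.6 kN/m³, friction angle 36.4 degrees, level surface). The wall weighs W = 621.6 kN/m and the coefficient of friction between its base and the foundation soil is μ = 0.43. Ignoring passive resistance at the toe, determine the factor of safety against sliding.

K_a = tan²(45° − 36.4°/2) = 0.2552.
P_a = ½K_aγH² = 0.5×0.2552×17.6×7.0² = 110.0 kN/m, acting at H/3 = 2.333 m above the base.
FS_sliding = μW / P_a = 0.43×621.6 / 110.0 = 2.429.

2.43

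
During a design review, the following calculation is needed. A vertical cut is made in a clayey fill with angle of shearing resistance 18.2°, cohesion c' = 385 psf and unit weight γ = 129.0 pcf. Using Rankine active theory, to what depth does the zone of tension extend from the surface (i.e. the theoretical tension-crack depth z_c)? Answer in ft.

8.25 ft

K_a = tan²(45° − 18.2°/2) = 0.5240; √K_a = 0.7239.
The active pressure is zero where K_a γ z = 2c√K_a, so z_c = 2c/(γ√K_a) = 2×385/(129.0×0.7239) = 8.246 ft.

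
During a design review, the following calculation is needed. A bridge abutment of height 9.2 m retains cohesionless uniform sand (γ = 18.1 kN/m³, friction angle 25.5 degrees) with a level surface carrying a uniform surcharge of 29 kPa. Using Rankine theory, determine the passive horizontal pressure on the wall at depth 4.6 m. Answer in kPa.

282 kPa

K_p = (1 + sin φ)/(1 − sin φ) = 2.512.
σ_v = γz + q = 18.1 × 4.6 + 29 = 112.3 kPa.
σ_h = K_p σ_v = 2.512 × 112.3 = 282.0 kPa.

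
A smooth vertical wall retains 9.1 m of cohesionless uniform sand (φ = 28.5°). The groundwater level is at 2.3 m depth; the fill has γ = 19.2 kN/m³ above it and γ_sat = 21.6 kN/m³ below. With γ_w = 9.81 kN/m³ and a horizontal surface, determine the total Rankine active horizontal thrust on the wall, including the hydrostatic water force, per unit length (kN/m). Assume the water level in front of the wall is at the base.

K_a = tan²(45° − φ/2) = 0.3540.
γ' = 21.6 − 9.81 = 11.79 kN/m³. Depth below WT = 6.8 m.
σ'_h at WT = K_a γ d_w = 15.63 kPa; at base = 15.63 + K_a γ' × 6.8 = 44.01 kPa.
P₁ (0–2.3 m) = ½×15.63×2.3 = 17.98. P₂ (2.3–9.1 m) = ½(15.63+44.01)×6.8 = 202.8.
P_w = ½ γ_w h₂² = 0.5×9.81×6.8² = 226.8. Total = 17.98+202.8+226.8 = 447.6 kN/m.

448 kN/m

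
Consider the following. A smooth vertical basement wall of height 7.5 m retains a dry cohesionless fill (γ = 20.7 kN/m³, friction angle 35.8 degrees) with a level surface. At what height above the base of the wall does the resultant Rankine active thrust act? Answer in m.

K_a = 0.2619.
The pressure distribution is triangular, so the resultant acts at H/3 above the base = 7.5/3 = 2.500 m.

2.50 m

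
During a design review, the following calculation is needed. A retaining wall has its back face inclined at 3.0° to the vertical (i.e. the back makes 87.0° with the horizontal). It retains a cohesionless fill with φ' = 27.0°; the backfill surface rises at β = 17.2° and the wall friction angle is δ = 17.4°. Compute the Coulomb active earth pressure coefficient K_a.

0.481

K_a = sin²(α+φ) / [sin²α · sin(α−δ) · (1 + √{sin(φ+δ)sin(φ−β) / (sin(α−δ)sin(α+β))})²].
With α = 87.0°, φ = 27.0°, δ = 17.4°, β = 17.2°: K_a = 0.4813.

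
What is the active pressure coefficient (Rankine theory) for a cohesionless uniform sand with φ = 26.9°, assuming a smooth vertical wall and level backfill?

0.377

K_a = tan²(45° − φ/2) = tan²(31.55°) = 0.3770.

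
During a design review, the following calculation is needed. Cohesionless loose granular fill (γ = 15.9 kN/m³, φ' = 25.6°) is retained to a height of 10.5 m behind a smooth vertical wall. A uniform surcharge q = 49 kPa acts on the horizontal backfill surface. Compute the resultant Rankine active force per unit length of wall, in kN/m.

552 kN/m

K_a = tan²(45° − φ/2) = 0.3966.
Soil triangle: ½ K_a γ H² = 0.5×0.3966×15.9×10.5² = 347.6 kN/m.
Surcharge rectangle: K_a q H = 0.3966×49×10.5 = 204.0 kN/m.
Total = 347.6 + 204.0 = 551.6 kN/m.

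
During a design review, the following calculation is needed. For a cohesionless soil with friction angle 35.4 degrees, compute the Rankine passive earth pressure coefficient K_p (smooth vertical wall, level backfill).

3.75

K_p = (1 + sin φ)/(1 − sin φ) = tan²(45° + 35.4°/2) = 3.754.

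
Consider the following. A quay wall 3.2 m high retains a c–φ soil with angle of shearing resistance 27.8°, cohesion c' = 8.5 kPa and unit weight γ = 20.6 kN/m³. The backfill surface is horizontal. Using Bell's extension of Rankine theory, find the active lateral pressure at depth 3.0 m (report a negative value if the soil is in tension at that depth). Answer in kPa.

K_a = (1 − sin φ)/(1 + sin φ) = 0.3639.
σ_a = K_a γ z − 2c√K_a = 0.3639×20.6×3.0 − 2×8.5×0.6032 = 12.23 kPa.

12.2 kPa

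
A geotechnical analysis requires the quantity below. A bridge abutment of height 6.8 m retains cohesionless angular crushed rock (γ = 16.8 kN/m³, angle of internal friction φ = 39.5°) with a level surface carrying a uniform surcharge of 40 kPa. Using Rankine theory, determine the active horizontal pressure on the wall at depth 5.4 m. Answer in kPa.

K_a = (1 − sin φ)/(1 + sin φ) = 0.2224.
σ_v = γz + q = 16.8 × 5.4 + 40 = 130.7 kPa.
σ_h = K_a σ_v = 0.2224 × 130.7 = 29.08 kPa.

29.1 kPa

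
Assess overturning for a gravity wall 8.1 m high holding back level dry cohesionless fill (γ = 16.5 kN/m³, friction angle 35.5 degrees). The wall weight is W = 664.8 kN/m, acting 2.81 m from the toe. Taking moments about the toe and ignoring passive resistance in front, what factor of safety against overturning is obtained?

K_a = tan²(45° − 35.5°/2) = 0.2653.
P_a = ½K_aγH² = 0.5×0.2653×16.5×8.1² = 143.6 kN/m, acting at H/3 = 2.700 m above the base.
Overturning moment M_o = P_a × H/3 = 143.6 × 2.700 = 387.7.
Resisting moment M_r = W × 2.81 = 664.8 × 2.81 = 1868.
FS_overturning = M_r/M_o = 1868/387.7 = 4.819.

4.82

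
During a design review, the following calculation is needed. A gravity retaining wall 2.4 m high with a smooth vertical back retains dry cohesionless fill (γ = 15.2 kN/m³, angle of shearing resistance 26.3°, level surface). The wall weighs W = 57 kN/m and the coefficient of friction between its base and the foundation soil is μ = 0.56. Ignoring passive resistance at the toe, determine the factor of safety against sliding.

1.89

K_a = tan²(45° − 26.3°/2) = 0.3859.
P_a = ½K_aγH² = 0.5×0.3859×15.2×2.4² = 16.89 kN/m, acting at H/3 = 0.8000 m above the base.
FS_sliding = μW / P_a = 0.56×57 / 16.89 = 1.889.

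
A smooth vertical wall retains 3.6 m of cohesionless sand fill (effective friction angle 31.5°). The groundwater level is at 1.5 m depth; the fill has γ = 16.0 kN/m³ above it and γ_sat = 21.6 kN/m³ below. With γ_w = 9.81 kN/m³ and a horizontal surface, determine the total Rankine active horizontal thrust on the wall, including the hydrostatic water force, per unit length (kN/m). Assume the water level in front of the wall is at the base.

K_a = tan²(45° − φ/2) = 0.3136.
γ' = 21.6 − 9.81 = 11.79 kN/m³. Depth below WT = 2.1 m.
σ'_h at WT = K_a γ d_w = 7.527 kPa; at base = 7.527 + K_a γ' × 2.1 = 15.29 kPa.
P₁ (0–1.5 m) = ½×7.527×1.5 = 5.645. P₂ (1.5–3.6 m) = ½(7.527+15.29)×2.1 = 23.96.
P_w = ½ γ_w h₂² = 0.5×9.81×2.1² = 21.63. Total = 5.645+23.96+21.63 = 51.24 kN/m.

51.2 kN/m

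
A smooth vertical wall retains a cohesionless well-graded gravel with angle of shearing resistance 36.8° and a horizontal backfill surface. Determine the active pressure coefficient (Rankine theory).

K_a = tan²(45° − φ/2) = tan²(26.60°) = 0.2508.

0.251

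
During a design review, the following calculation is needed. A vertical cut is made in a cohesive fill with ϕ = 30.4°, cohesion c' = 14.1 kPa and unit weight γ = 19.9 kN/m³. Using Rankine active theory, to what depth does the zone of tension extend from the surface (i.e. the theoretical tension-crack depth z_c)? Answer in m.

K_a = tan²(45° − 30.4°/2) = 0.3280; √K_a = 0.5727.
The active pressure is zero where K_a γ z = 2c√K_a, so z_c = 2c/(γ√K_a) = 2×14.1/(19.9×0.5727) = 2.474 m.

2.47 m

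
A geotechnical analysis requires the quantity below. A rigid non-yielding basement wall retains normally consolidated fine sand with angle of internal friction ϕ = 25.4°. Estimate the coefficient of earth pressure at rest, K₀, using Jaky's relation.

0.571

K₀ = 1 − sin φ' = 1 − sin 25.4° = 0.5711.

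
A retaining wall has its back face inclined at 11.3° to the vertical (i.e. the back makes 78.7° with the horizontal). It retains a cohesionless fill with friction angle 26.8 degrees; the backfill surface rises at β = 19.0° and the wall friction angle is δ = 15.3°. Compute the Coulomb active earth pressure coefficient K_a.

K_a = sin²(α+φ) / [sin²α · sin(α−δ) · (1 + √{sin(φ+δ)sin(φ−β) / (sin(α−δ)sin(α+β))})²].
With α = 78.7°, φ = 26.8°, δ = 15.3°, β = 19.0°: K_a = 0.6194.

0.619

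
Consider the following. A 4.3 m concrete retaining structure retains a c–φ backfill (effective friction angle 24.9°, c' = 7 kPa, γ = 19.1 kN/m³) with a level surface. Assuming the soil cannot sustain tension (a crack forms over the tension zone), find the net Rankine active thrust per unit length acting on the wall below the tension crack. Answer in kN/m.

38.6 kN/m

K_a = 0.4074; √K_a = 0.6383.
Tension-crack depth z_c = 2c/(γ√K_a) = 2×7/(19.1×0.6383) = 1.148 m.
σ_a at base = K_a γ H − 2c√K_a = 0.4074×19.1×4.3 − 2×7×0.6383 = 24.53 kPa.
P_a = ½ × 24.53 × (H − z_c) = 0.5×24.53×3.152 = 38.65 kN/m.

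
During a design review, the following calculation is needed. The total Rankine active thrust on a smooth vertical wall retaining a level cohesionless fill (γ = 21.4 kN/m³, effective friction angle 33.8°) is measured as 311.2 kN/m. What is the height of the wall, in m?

K_a = 0.2851. P_a = ½ K_a γ H² ⇒ H = √(2P_a/(K_a γ)).
H = √(2×311.2/(0.2851×21.4)) = 10.10 m.

10.1 m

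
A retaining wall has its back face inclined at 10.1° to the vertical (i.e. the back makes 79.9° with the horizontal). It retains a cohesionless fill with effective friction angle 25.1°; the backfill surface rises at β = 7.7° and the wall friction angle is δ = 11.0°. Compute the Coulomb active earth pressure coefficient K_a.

K_a = sin²(α+φ) / [sin²α · sin(α−δ) · (1 + √{sin(φ+δ)sin(φ−β) / (sin(α−δ)sin(α+β))})²].
With α = 79.9°, φ = 25.1°, δ = 11.0°, β = 7.7°: K_a = 0.5012.

0.501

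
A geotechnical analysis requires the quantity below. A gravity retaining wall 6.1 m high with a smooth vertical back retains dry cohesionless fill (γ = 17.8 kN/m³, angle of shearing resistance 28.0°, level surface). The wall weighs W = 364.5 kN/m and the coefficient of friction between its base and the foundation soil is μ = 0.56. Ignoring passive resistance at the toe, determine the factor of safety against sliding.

1.71

K_a = tan²(45° − 28.0°/2) = 0.3610.
P_a = ½K_aγH² = 0.5×0.3610×17.8×6.1² = 119.6 kN/m, acting at H/3 = 2.033 m above the base.
FS_sliding = μW / P_a = 0.56×364.5 / 119.6 = 1.707.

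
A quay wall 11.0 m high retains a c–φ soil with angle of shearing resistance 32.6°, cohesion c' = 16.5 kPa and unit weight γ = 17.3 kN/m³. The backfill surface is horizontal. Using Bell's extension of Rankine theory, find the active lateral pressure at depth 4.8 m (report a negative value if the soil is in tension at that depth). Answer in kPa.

6.82 kPa

K_a = (1 − sin φ)/(1 + sin φ) = 0.2997.
σ_a = K_a γ z − 2c√K_a = 0.2997×17.3×4.8 − 2×16.5×0.5475 = 6.823 kPa.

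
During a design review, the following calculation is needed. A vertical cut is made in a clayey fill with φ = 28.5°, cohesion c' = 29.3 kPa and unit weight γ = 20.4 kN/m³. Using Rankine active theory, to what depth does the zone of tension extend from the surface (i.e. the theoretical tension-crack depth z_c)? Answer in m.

4.83 m

K_a = tan²(45° − 28.5°/2) = 0.3540; √K_a = 0.5949.
The active pressure is zero where K_a γ z = 2c√K_a, so z_c = 2c/(γ√K_a) = 2×29.3/(20.4×0.5949) = 4.828 m.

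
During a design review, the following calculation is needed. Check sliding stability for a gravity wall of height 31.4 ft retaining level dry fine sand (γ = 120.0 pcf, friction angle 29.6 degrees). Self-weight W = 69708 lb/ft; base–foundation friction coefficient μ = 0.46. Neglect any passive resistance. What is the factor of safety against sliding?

1.60

K_a = tan²(45° − 29.6°/2) = 0.3387.
P_a = ½K_aγH² = 0.5×0.3387×120.0×31.4² = 20040 lb/ft, acting at H/3 = 10.47 ft above the base.
FS_sliding = μW / P_a = 0.46×69708 / 20040 = 1.600.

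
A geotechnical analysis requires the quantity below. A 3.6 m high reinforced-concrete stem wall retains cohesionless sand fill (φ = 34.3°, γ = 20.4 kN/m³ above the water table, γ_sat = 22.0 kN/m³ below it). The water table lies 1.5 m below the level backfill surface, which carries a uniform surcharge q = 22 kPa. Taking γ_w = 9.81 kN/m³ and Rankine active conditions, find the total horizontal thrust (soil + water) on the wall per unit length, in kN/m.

K_a = tan²(45° − φ/2) = 0.2792.
γ' = 22.0 − 9.81 = 12.19 kN/m³. h₂ = H − d_w = 2.1 m.
σ'_h: at surface K_a·q = 6.142; at WT K_a(q+γd_w) = 14.68; at base K_a(q+γd_w+γ'h₂) = 21.83 kPa.
P₁ = ½(6.142+14.68)×1.5 = 15.62; P₂ = ½(14.68+21.83)×2.1 = 38.34; P_w = ½γ_w h₂² = 21.63.
Total = 15.62+38.34+21.63 = 75.59 kN/m.

75.6 kN/m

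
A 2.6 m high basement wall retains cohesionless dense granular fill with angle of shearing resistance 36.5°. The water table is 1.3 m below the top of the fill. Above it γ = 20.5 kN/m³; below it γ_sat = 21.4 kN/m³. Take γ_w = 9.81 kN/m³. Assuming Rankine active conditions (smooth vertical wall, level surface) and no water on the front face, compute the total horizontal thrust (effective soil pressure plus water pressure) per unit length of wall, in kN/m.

K_a = tan²(45° − φ/2) = 0.2541.
γ' = 21.4 − 9.81 = 11.59 kN/m³. Depth below WT = 1.3 m.
σ'_h at WT = K_a γ d_w = 6.771 kPa; at base = 6.771 + K_a γ' × 1.3 = 10.60 kPa.
P₁ (0–1.3 m) = ½×6.771×1.3 = 4.401. P₂ (1.3–2.6 m) = ½(6.771+10.60)×1.3 = 11.29.
P_w = ½ γ_w h₂² = 0.5×9.81×1.3² = 8.289. Total = 4.401+11.29+8.289 = 23.98 kN/m.

24.0 kN/m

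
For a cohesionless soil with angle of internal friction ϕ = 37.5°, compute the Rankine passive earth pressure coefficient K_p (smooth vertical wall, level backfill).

4.11

K_p = (1 + sin φ)/(1 − sin φ) = tan²(45° + 37.5°/2) = 4.112.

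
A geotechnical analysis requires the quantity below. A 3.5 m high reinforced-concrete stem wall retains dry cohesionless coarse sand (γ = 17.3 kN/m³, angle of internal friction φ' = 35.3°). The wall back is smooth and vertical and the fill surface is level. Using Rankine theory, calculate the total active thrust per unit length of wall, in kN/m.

K_a = tan²(45° − φ/2) = 0.2675.
P_a = ½ K_a γ H² = 0.5 × 0.2675 × 17.3 × 3.5² = 28.35 kN/m.

28.3 kN/m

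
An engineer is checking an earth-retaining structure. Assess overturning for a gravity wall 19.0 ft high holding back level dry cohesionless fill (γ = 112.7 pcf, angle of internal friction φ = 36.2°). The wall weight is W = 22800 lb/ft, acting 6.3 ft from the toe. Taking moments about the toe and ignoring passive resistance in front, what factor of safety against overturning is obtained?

4.33

K_a = tan²(45° − 36.2°/2) = 0.2574.
P_a = ½K_aγH² = 0.5×0.2574×112.7×19.0² = 5236 lb/ft, acting at H/3 = 6.333 ft above the base.
Overturning moment M_o = P_a × H/3 = 5236 × 6.333 = 33160.
Resisting moment M_r = W × 6.3 = 22800 × 6.3 = 143600.
FS_overturning = M_r/M_o = 143600/33160 = 4.332.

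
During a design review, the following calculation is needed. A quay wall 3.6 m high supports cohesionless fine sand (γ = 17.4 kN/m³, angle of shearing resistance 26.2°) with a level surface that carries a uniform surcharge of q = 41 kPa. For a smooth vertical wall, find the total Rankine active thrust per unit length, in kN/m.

K_a = tan²(45° − φ/2) = 0.3874.
Soil triangle: ½ K_a γ H² = 0.5×0.3874×17.4×3.6² = 43.68 kN/m.
Surcharge rectangle: K_a q H = 0.3874×41×3.6 = 57.19 kN/m.
Total = 43.68 + 57.19 = 100.9 kN/m.

101 kN/m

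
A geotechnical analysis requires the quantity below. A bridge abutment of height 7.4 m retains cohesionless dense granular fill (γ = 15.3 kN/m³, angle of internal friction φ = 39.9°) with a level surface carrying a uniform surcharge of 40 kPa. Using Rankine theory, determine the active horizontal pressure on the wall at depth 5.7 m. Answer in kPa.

27.8 kPa

K_a = (1 − sin φ)/(1 + sin φ) = 0.2184.
σ_v = γz + q = 15.3 × 5.7 + 40 = 127.2 kPa.
σ_h = K_a σ_v = 0.2184 × 127.2 = 27.79 kPa.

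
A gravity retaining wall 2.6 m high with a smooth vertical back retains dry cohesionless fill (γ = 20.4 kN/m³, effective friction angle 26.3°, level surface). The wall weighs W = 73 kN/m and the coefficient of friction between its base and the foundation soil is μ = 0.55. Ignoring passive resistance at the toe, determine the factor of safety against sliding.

1.51

K_a = tan²(45° − 26.3°/2) = 0.3859.
P_a = ½K_aγH² = 0.5×0.3859×20.4×2.6² = 26.61 kN/m, acting at H/3 = 0.8667 m above the base.
FS_sliding = μW / P_a = 0.55×73 / 26.61 = 1.509.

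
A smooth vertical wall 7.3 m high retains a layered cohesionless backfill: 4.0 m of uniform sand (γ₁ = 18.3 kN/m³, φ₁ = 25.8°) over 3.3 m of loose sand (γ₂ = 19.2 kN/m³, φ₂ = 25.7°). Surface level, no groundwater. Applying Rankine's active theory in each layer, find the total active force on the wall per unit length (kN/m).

194 kN/m

K_a1 = tan²(45°−25.8°/2) = 0.3935; K_a2 = tan²(45°−25.7°/2) = 0.3950.
Layer 1: σ at base = K_a1 γ₁ h₁ = 28.80 kPa; P₁ = ½×28.80×4.0 = 57.61.
Layer 2: σ_v at top = γ₁h₁ = 73.20; σ_h top = K_a2×73.20 = 28.92; σ_h base = K_a2×(73.20+19.2×3.3) = 53.95.
P₂ = ½(28.92+53.95)×3.3 = 136.7. Total P_a = 57.61+136.7 = 194.3 kN/m.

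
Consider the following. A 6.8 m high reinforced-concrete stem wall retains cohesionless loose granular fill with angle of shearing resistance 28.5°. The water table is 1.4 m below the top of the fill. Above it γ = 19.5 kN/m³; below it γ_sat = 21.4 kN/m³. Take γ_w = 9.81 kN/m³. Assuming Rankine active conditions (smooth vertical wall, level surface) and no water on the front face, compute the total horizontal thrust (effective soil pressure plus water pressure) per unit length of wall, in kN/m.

K_a = tan²(45° − φ/2) = 0.3540.
γ' = 21.4 − 9.81 = 11.59 kN/m³. Depth below WT = 5.4 m.
σ'_h at WT = K_a γ d_w = 9.663 kPa; at base = 9.663 + K_a γ' × 5.4 = 31.82 kPa.
P₁ (0–1.4 m) = ½×9.663×1.4 = 6.764. P₂ (1.4–6.8 m) = ½(9.663+31.82)×5.4 = 112.0.
P_w = ½ γ_w h₂² = 0.5×9.81×5.4² = 143.0. Total = 6.764+112.0+143.0 = 261.8 kN/m.

262 kN/m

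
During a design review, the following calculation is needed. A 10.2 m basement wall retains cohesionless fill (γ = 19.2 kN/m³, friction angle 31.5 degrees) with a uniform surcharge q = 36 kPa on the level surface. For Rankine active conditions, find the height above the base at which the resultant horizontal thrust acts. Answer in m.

K_a = 0.3136.
Triangular part P₁ = ½K_aγH² = 313.2 at H/3 = 3.400 m; rectangular part P₂ = K_a q H = 115.2 at H/2 = 5.100 m.
ȳ = (P₁·3.400 + P₂·5.100)/(P₁+P₂) = 3.857 m.

3.86 m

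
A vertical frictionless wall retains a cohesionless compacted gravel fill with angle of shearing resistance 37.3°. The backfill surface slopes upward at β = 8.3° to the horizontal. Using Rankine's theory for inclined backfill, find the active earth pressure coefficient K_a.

0.251

K_a = cos β · (cos β − √(cos²β − cos²φ)) / (cos β + √(cos²β − cos²φ)).
cos β = 0.9895, cos φ = 0.7955, √(cos²β − cos²φ) = 0.5885.
K_a = 0.9895 × (0.9895 − 0.5885)/(0.9895 + 0.5885) = 0.2514.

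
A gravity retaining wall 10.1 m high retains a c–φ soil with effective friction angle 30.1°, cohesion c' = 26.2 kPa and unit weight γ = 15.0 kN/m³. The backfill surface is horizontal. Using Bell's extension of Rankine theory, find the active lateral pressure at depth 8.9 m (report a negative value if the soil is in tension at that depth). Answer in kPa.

K_a = (1 − sin φ)/(1 + sin φ) = 0.3320.
σ_a = K_a γ z − 2c√K_a = 0.3320×15.0×8.9 − 2×26.2×0.5762 = 14.13 kPa.

14.1 kPa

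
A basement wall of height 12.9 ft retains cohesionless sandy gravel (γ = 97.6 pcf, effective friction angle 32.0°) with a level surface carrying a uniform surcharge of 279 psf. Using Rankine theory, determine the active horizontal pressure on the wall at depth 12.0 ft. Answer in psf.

K_a = (1 − sin φ)/(1 + sin φ) = 0.3073.
σ_v = γz + q = 97.6 × 12.0 + 279 = 1450 psf.
σ_h = K_a σ_v = 0.3073 × 1450 = 445.6 psf.

446 psf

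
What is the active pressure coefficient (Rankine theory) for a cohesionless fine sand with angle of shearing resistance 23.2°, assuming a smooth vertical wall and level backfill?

0.435

K_a = (1 − sin φ)/(1 + sin φ) = (1 − sin 23.2°)/(1 + sin 23.2°) = 0.4348.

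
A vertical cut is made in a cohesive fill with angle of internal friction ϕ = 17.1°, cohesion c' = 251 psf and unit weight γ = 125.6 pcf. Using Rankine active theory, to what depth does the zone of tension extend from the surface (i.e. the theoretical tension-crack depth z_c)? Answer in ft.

5.41 ft

K_a = tan²(45° − 17.1°/2) = 0.5455; √K_a = 0.7386.
The active pressure is zero where K_a γ z = 2c√K_a, so z_c = 2c/(γ√K_a) = 2×251/(125.6×0.7386) = 5.411 ft.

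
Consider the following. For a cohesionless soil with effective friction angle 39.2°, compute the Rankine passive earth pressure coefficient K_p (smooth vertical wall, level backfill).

K_p = (1 + sin φ)/(1 − sin φ) = tan²(45° + 39.2°/2) = 4.435.

4.44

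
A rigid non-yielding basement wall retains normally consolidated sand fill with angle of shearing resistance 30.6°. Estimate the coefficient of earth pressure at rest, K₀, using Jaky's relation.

0.491

K₀ = 1 − sin φ' = 1 − sin 30.6° = 0.4910.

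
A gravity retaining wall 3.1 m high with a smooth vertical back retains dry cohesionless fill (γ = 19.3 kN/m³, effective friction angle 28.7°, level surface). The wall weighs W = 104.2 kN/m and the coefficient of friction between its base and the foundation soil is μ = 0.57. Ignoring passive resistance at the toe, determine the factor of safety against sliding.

K_a = tan²(45° − 28.7°/2) = 0.3511.
P_a = ½K_aγH² = 0.5×0.3511×19.3×3.1² = 32.56 kN/m, acting at H/3 = 1.033 m above the base.
FS_sliding = μW / P_a = 0.57×104.2 / 32.56 = 1.824.

1.82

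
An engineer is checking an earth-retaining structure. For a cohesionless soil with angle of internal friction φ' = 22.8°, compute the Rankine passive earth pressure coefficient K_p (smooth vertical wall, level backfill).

2.27

K_p = (1 + sin φ)/(1 − sin φ) = tan²(45° + 22.8°/2) = 2.265.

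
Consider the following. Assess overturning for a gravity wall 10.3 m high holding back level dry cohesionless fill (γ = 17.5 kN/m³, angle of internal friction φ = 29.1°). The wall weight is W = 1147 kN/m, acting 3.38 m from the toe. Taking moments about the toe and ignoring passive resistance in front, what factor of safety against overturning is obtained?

3.52

K_a = tan²(45° − 29.1°/2) = 0.3456.
P_a = ½K_aγH² = 0.5×0.3456×17.5×10.3² = 320.8 kN/m, acting at H/3 = 3.433 m above the base.
Overturning moment M_o = P_a × H/3 = 320.8 × 3.433 = 1101.
Resisting moment M_r = W × 3.38 = 1147 × 3.38 = 3877.
FS_overturning = M_r/M_o = 3877/1101 = 3.520.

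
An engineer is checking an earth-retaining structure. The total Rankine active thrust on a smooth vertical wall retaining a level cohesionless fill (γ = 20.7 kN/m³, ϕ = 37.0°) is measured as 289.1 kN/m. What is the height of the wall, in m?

10.6 m

K_a = 0.2486. P_a = ½ K_a γ H² ⇒ H = √(2P_a/(K_a γ)).
H = √(2×289.1/(0.2486×20.7)) = 10.60 m.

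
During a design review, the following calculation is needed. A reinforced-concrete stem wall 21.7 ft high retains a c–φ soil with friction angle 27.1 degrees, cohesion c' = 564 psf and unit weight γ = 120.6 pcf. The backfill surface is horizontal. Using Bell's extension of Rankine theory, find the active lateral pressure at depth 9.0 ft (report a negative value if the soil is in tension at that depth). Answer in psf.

-284 psf

K_a = (1 − sin φ)/(1 + sin φ) = 0.3741.
σ_a = K_a γ z − 2c√K_a = 0.3741×120.6×9.0 − 2×564×0.6116 = -283.9 psf.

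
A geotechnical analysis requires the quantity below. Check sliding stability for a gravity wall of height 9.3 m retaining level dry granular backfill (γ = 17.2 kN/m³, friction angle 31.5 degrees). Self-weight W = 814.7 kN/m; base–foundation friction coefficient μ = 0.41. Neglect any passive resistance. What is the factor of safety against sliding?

1.43

K_a = tan²(45° − 31.5°/2) = 0.3136.
P_a = ½K_aγH² = 0.5×0.3136×17.2×9.3² = 233.3 kN/m, acting at H/3 = 3.100 m above the base.
FS_sliding = μW / P_a = 0.41×814.7 / 233.3 = 1.432.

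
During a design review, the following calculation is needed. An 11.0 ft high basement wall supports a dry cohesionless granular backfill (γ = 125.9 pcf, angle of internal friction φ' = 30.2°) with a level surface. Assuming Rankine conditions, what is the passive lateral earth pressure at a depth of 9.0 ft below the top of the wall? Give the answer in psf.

K_p = (1 + sin φ)/(1 − sin φ) = 3.024.
σ_h = K_p γ z = 3.024 × 125.9 × 9.0 = 3427 psf.

3430 psf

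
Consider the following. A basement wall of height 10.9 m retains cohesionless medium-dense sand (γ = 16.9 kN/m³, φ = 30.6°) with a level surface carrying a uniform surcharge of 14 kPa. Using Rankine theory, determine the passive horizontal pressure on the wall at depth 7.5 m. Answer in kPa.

K_p = (1 + sin φ)/(1 − sin φ) = 3.074.
σ_v = γz + q = 16.9 × 7.5 + 14 = 140.8 kPa.
σ_h = K_p σ_v = 3.074 × 140.8 = 432.6 kPa.

433 kPa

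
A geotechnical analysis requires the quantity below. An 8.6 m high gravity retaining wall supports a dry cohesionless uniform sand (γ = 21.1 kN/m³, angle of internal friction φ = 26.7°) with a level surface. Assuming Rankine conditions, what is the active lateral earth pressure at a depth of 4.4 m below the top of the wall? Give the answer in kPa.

K_a = (1 − sin φ)/(1 + sin φ) = 0.3800.
σ_h = K_a γ z = 0.3800 × 21.1 × 4.4 = 35.28 kPa.

35.3 kPa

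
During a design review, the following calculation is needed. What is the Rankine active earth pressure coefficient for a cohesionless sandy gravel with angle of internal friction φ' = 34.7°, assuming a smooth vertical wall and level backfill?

K_a = tan²(45° − φ/2) = tan²(27.65°) = 0.2745.

0.274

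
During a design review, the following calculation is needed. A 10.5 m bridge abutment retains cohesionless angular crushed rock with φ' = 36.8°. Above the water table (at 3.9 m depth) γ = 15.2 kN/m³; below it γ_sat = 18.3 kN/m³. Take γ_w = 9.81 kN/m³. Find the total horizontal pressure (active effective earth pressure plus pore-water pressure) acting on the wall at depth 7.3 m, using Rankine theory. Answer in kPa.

K_a = (1 − sin φ)/(1 + sin φ) = 0.2508.
γ' = 18.3 − 9.81 = 8.490 kN/m³.
Effective vertical stress at 7.3 m: σ'_v = 15.2×3.9 + 8.490×3.40 = 88.15 kPa.
σ'_h = K_a σ'_v = 0.2508 × 88.15 = 22.10 kPa; u = γ_w × 3.40 = 33.35 kPa.
Total σ_h = 22.10 + 33.35 = 55.46 kPa.

55.5 kPa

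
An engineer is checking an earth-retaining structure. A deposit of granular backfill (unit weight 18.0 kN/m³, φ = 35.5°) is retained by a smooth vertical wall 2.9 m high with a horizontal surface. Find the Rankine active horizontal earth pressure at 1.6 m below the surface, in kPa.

7.64 kPa

K_a = (1 − sin φ)/(1 + sin φ) = 0.2653.
σ_h = K_a γ z = 0.2653 × 18.0 × 1.6 = 7.639 kPa.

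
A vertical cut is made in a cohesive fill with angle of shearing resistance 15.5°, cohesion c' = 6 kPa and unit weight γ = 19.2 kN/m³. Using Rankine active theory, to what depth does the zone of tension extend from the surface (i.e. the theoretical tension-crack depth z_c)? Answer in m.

K_a = tan²(45° − 15.5°/2) = 0.5782; √K_a = 0.7604.
The active pressure is zero where K_a γ z = 2c√K_a, so z_c = 2c/(γ√K_a) = 2×6/(19.2×0.7604) = 0.8219 m.

0.822 m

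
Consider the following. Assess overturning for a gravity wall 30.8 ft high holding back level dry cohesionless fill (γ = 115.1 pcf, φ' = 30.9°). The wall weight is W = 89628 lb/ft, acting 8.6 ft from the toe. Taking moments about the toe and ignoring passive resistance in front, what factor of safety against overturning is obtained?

K_a = tan²(45° − 30.9°/2) = 0.3214.
P_a = ½K_aγH² = 0.5×0.3214×115.1×30.8² = 17550 lb/ft, acting at H/3 = 10.27 ft above the base.
Overturning moment M_o = P_a × H/3 = 17550 × 10.27 = 180100.
Resisting moment M_r = W × 8.6 = 89628 × 8.6 = 770800.
FS_overturning = M_r/M_o = 770800/180100 = 4.279.

4.28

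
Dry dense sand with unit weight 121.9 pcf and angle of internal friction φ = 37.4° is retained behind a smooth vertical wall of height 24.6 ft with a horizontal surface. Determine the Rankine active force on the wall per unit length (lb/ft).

K_a = tan²(45° − φ/2) = 0.2443.
P_a = ½ K_a γ H² = 0.5 × 0.2443 × 121.9 × 24.6² = 9010 lb/ft.

9010 lb/ft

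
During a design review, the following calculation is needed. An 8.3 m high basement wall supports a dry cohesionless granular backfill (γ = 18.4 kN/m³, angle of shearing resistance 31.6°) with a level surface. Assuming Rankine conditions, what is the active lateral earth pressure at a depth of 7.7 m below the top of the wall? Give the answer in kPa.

44.3 kPa

K_a = (1 − sin φ)/(1 + sin φ) = 0.3123.
σ_h = K_a γ z = 0.3123 × 18.4 × 7.7 = 44.25 kPa.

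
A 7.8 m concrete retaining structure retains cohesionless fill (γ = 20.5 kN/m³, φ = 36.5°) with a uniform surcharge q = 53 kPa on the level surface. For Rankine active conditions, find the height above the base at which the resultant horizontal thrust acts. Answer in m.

K_a = 0.2541.
Triangular part P₁ = ½K_aγH² = 158.4 at H/3 = 2.600 m; rectangular part P₂ = K_a q H = 105.0 at H/2 = 3.900 m.
ȳ = (P₁·2.600 + P₂·3.900)/(P₁+P₂) = 3.118 m.

3.12 m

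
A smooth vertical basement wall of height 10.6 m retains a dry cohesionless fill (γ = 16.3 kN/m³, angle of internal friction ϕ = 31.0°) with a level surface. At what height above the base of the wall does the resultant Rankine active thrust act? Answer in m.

3.53 m

K_a = 0.3201.
The pressure distribution is triangular, so the resultant acts at H/3 above the base = 10.6/3 = 3.533 m.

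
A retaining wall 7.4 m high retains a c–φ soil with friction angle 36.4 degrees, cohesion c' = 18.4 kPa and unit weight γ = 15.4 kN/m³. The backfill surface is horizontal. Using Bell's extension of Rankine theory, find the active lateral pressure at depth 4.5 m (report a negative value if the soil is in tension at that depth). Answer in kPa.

-0.906 kPa

K_a = (1 − sin φ)/(1 + sin φ) = 0.2552.
σ_a = K_a γ z − 2c√K_a = 0.2552×15.4×4.5 − 2×18.4×0.5051 = -0.9062 kPa.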